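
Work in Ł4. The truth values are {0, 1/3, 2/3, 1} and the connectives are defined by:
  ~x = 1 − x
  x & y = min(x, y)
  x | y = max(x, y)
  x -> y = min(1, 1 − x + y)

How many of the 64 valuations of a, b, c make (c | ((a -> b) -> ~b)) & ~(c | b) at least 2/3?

value 1: 4 assignments (counts)
value 2/3: 12 assignments (counts)
value 1/3: 20 assignments
value 0: 28 assignments
So 16 of the 64 assignments meet the threshold.

16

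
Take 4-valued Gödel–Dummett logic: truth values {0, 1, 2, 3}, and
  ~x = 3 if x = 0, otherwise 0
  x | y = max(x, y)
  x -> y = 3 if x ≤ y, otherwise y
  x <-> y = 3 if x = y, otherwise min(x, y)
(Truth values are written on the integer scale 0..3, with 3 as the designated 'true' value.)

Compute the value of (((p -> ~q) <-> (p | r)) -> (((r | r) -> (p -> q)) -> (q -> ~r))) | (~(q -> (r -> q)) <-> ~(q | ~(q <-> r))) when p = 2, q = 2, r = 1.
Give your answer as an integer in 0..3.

~q = ~2 = 0
p -> ~q = 2 -> 0 = 0
p | r = 2 | 1 = 2
(p -> ~q) <-> (p | r) = 0 <-> 2 = 0
r | r = 1 | 1 = 1
p -> q = 2 -> 2 = 3
(r | r) -> (p -> q) = 1 -> 3 = 3
~r = ~1 = 0
q -> ~r = 2 -> 0 = 0
((r | r) -> (p -> q)) -> (q -> ~r) = 3 -> 0 = 0
((p -> ~q) <-> (p | r)) -> (((r | r) -> (p -> q)) -> (q -> ~r)) = 0 -> 0 = 3
r -> q = 1 -> 2 = 3
q -> (r -> q) = 2 -> 3 = 3
~(q -> (r -> q)) = ~3 = 0
q <-> r = 2 <-> 1 = 1
~(q <-> r) = ~1 = 0
q | ~(q <-> r) = 2 | 0 = 2
~(q | ~(q <-> r)) = ~2 = 0
~(q -> (r -> q)) <-> ~(q | ~(q <-> r)) = 0 <-> 0 = 3
(((p -> ~q) <-> (p | r)) -> (((r | r) -> (p -> q)) -> (q -> ~r))) | (~(q -> (r -> q)) <-> ~(q | ~(q <-> r))) = 3 | 3 = 3

3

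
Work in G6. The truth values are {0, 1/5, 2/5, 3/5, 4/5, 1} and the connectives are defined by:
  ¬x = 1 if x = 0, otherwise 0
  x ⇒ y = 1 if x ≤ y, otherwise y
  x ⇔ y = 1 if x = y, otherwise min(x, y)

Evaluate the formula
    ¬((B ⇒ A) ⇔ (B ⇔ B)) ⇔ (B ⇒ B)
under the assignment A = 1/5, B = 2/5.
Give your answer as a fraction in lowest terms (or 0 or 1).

B ⇒ A = 2/5 ⇒ 1/5 = 1/5
B ⇔ B = 2/5 ⇔ 2/5 = 1
(B ⇒ A) ⇔ (B ⇔ B) = 1/5 ⇔ 1 = 1/5
¬((B ⇒ A) ⇔ (B ⇔ B)) = ¬1/5 = 0
B ⇒ B = 2/5 ⇒ 2/5 = 1
¬((B ⇒ A) ⇔ (B ⇔ B)) ⇔ (B ⇒ B) = 0 ⇔ 1 = 0

0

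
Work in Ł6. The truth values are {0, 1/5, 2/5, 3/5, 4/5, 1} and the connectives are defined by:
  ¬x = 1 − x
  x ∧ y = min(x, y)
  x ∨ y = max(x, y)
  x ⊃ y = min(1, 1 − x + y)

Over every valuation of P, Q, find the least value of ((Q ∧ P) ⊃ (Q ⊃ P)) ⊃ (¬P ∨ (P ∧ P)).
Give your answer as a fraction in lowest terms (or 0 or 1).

Take P = 2/5, Q = 0:
Q ∧ P = 0 ∧ 2/5 = 0
Q ⊃ P = 0 ⊃ 2/5 = 1
(Q ∧ P) ⊃ (Q ⊃ P) = 0 ⊃ 1 = 1
¬P = ¬2/5 = 3/5
P ∧ P = 2/5 ∧ 2/5 = 2/5
¬P ∨ (P ∧ P) = 3/5 ∨ 2/5 = 3/5
((Q ∧ P) ⊃ (Q ⊃ P)) ⊃ (¬P ∨ (P ∧ P)) = 1 ⊃ 3/5 = 3/5
No assignment yields a value below 3/5, so this is the minimum.

3/5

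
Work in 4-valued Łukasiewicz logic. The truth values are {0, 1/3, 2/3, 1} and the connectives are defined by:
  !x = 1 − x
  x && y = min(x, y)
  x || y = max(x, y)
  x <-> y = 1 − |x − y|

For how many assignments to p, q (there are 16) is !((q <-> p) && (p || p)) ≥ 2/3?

11

p = 0, q = 0 ↦ 1  ≥
p = 0, q = 1/3 ↦ 1  ≥
p = 0, q = 2/3 ↦ 1  ≥
p = 0, q = 1 ↦ 1  ≥
p = 1/3, q = 0 ↦ 2/3  ≥
p = 1/3, q = 1/3 ↦ 2/3  ≥
p = 1/3, q = 2/3 ↦ 2/3  ≥
p = 1/3, q = 1 ↦ 2/3  ≥
p = 2/3, q = 0 ↦ 2/3  ≥
p = 2/3, q = 1/3 ↦ 1/3  <
p = 2/3, q = 2/3 ↦ 1/3  <
p = 2/3, q = 1 ↦ 1/3  <
p = 1, q = 0 ↦ 1  ≥
p = 1, q = 1/3 ↦ 2/3  ≥
p = 1, q = 2/3 ↦ 1/3  <
p = 1, q = 1 ↦ 0  <
So 11 of the 16 assignments meet the threshold.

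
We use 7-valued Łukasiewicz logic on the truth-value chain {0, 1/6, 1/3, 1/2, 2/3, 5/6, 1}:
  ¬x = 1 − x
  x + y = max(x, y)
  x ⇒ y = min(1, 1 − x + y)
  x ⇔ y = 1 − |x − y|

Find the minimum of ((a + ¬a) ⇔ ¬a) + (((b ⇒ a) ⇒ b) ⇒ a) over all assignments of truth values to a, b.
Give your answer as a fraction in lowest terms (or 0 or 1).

2/3

Take a = 2/3, b = 5/6:
¬a = ¬2/3 = 1/3
a + ¬a = 2/3 + 1/3 = 2/3
¬a = ¬2/3 = 1/3
(a + ¬a) ⇔ ¬a = 2/3 ⇔ 1/3 = 2/3
b ⇒ a = 5/6 ⇒ 2/3 = 5/6
(b ⇒ a) ⇒ b = 5/6 ⇒ 5/6 = 1
((b ⇒ a) ⇒ b) ⇒ a = 1 ⇒ 2/3 = 2/3
((a + ¬a) ⇔ ¬a) + (((b ⇒ a) ⇒ b) ⇒ a) = 2/3 + 2/3 = 2/3
No assignment yields a value below 2/3, so this is the minimum.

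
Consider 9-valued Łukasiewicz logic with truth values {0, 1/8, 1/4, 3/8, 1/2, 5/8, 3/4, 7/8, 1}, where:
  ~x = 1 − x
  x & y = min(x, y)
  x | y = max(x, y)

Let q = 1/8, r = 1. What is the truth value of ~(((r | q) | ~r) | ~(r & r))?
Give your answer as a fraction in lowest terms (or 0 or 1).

r | q = 1 | 1/8 = 1
~r = ~1 = 0
(r | q) | ~r = 1 | 0 = 1
r & r = 1 & 1 = 1
~(r & r) = ~1 = 0
((r | q) | ~r) | ~(r & r) = 1 | 0 = 1
~(((r | q) | ~r) | ~(r & r)) = ~1 = 0

0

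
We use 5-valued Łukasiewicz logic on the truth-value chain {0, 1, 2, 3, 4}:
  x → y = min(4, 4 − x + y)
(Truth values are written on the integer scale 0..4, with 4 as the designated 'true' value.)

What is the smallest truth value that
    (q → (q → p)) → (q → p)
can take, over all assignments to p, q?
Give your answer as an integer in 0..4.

Take p = 0, q = 2:
q → p = 2 → 0 = 2
q → (q → p) = 2 → 2 = 4
q → p = 2 → 0 = 2
(q → (q → p)) → (q → p) = 4 → 2 = 2
No assignment yields a value below 2, so this is the minimum.

2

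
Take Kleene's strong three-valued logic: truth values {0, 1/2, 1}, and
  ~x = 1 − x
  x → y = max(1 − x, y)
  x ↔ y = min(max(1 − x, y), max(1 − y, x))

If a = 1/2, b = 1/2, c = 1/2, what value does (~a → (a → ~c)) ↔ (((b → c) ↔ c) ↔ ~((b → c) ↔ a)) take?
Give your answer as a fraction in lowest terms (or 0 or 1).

1/2

~a = ~1/2 = 1/2
~c = ~1/2 = 1/2
a → ~c = 1/2 → 1/2 = 1/2
~a → (a → ~c) = 1/2 → 1/2 = 1/2
b → c = 1/2 → 1/2 = 1/2
(b → c) ↔ c = 1/2 ↔ 1/2 = 1/2
b → c = 1/2 → 1/2 = 1/2
(b → c) ↔ a = 1/2 ↔ 1/2 = 1/2
~((b → c) ↔ a) = ~1/2 = 1/2
((b → c) ↔ c) ↔ ~((b → c) ↔ a) = 1/2 ↔ 1/2 = 1/2
(~a → (a → ~c)) ↔ (((b → c) ↔ c) ↔ ~((b → c) ↔ a)) = 1/2 ↔ 1/2 = 1/2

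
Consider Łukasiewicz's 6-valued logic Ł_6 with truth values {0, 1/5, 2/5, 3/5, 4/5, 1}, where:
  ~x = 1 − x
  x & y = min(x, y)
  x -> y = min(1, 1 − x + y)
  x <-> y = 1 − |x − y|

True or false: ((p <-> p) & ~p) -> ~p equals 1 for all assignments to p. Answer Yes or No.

p = 0 ↦ 1
p = 1/5 ↦ 1
p = 2/5 ↦ 1
p = 3/5 ↦ 1
p = 4/5 ↦ 1
p = 1 ↦ 1
Every assignment gives a value ≥ 1.

Yes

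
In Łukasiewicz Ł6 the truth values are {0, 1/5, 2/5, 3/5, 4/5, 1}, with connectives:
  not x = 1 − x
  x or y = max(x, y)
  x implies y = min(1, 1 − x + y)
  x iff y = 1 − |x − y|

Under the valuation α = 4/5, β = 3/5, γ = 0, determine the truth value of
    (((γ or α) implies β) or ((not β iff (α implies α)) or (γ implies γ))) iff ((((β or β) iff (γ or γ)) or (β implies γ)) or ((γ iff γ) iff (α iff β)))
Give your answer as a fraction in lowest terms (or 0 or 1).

γ or α = 0 or 4/5 = 4/5
(γ or α) implies β = 4/5 implies 3/5 = 4/5
not β = not 3/5 = 2/5
α implies α = 4/5 implies 4/5 = 1
not β iff (α implies α) = 2/5 iff 1 = 2/5
γ implies γ = 0 implies 0 = 1
(not β iff (α implies α)) or (γ implies γ) = 2/5 or 1 = 1
((γ or α) implies β) or ((not β iff (α implies α)) or (γ implies γ)) = 4/5 or 1 = 1
β or β = 3/5 or 3/5 = 3/5
γ or γ = 0 or 0 = 0
(β or β) iff (γ or γ) = 3/5 iff 0 = 2/5
β implies γ = 3/5 implies 0 = 2/5
((β or β) iff (γ or γ)) or (β implies γ) = 2/5 or 2/5 = 2/5
γ iff γ = 0 iff 0 = 1
α iff β = 4/5 iff 3/5 = 4/5
(γ iff γ) iff (α iff β) = 1 iff 4/5 = 4/5
(((β or β) iff (γ or γ)) or (β implies γ)) or ((γ iff γ) iff (α iff β)) = 2/5 or 4/5 = 4/5
(((γ or α) implies β) or ((not β iff (α implies α)) or (γ implies γ))) iff ((((β or β) iff (γ or γ)) or (β implies γ)) or ((γ iff γ) iff (α iff β))) = 1 iff 4/5 = 4/5

4/5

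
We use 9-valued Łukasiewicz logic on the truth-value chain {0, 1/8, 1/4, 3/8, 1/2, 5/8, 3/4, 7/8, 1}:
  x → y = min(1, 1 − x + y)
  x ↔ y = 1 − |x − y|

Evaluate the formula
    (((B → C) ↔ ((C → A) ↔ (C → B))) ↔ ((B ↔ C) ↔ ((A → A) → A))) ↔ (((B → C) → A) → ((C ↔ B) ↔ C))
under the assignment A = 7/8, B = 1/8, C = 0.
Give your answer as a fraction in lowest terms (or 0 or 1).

B → C = 1/8 → 0 = 7/8
C → A = 0 → 7/8 = 1
C → B = 0 → 1/8 = 1
(C → A) ↔ (C → B) = 1 ↔ 1 = 1
(B → C) ↔ ((C → A) ↔ (C → B)) = 7/8 ↔ 1 = 7/8
B ↔ C = 1/8 ↔ 0 = 7/8
A → A = 7/8 → 7/8 = 1
(A → A) → A = 1 → 7/8 = 7/8
(B ↔ C) ↔ ((A → A) → A) = 7/8 ↔ 7/8 = 1
((B → C) ↔ ((C → A) ↔ (C → B))) ↔ ((B ↔ C) ↔ ((A → A) → A)) = 7/8 ↔ 1 = 7/8
B → C = 1/8 → 0 = 7/8
(B → C) → A = 7/8 → 7/8 = 1
C ↔ B = 0 ↔ 1/8 = 7/8
(C ↔ B) ↔ C = 7/8 ↔ 0 = 1/8
((B → C) → A) → ((C ↔ B) ↔ C) = 1 → 1/8 = 1/8
(((B → C) ↔ ((C → A) ↔ (C → B))) ↔ ((B ↔ C) ↔ ((A → A) → A))) ↔ (((B → C) → A) → ((C ↔ B) ↔ C)) = 7/8 ↔ 1/8 = 1/4

1/4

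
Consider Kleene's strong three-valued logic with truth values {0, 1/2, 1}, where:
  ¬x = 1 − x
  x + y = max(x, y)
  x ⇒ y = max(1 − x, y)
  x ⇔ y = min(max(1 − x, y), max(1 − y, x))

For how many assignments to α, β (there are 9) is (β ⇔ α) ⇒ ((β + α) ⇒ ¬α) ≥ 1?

α = 0, β = 0 ↦ 1  ≥
α = 0, β = 1/2 ↦ 1  ≥
α = 0, β = 1 ↦ 1  ≥
α = 1/2, β = 0 ↦ 1/2  <
α = 1/2, β = 1/2 ↦ 1/2  <
α = 1/2, β = 1 ↦ 1/2  <
α = 1, β = 0 ↦ 1  ≥
α = 1, β = 1/2 ↦ 1/2  <
α = 1, β = 1 ↦ 0  <
So 4 of the 9 assignments meet the threshold.

4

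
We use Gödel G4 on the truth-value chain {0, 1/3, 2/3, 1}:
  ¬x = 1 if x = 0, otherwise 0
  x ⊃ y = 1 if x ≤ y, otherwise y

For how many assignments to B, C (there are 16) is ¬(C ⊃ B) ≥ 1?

B = 0, C = 0 ↦ 0  <
B = 0, C = 1/3 ↦ 1  ≥
B = 0, C = 2/3 ↦ 1  ≥
B = 0, C = 1 ↦ 1  ≥
B = 1/3, C = 0 ↦ 0  <
B = 1/3, C = 1/3 ↦ 0  <
B = 1/3, C = 2/3 ↦ 0  <
B = 1/3, C = 1 ↦ 0  <
B = 2/3, C = 0 ↦ 0  <
B = 2/3, C = 1/3 ↦ 0  <
B = 2/3, C = 2/3 ↦ 0  <
B = 2/3, C = 1 ↦ 0  <
B = 1, C = 0 ↦ 0  <
B = 1, C = 1/3 ↦ 0  <
B = 1, C = 2/3 ↦ 0  <
B = 1, C = 1 ↦ 0  <
So 3 of the 16 assignments meet the threshold.

3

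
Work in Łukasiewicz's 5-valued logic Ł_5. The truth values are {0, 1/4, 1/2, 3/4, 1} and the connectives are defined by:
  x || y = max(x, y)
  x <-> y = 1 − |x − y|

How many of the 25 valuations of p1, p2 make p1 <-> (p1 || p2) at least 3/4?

value 1: 15 assignments (counts)
value 3/4: 4 assignments (counts)
value 1/2: 3 assignments
value 1/4: 2 assignments
value 0: 1 assignment
So 19 of the 25 assignments meet the threshold.

19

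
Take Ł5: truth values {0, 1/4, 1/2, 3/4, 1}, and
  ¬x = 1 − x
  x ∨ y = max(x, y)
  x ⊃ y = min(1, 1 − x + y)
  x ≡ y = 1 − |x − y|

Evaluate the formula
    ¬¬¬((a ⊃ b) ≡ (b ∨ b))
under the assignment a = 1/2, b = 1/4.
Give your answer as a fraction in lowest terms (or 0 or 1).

1/2

a ⊃ b = 1/2 ⊃ 1/4 = 3/4
b ∨ b = 1/4 ∨ 1/4 = 1/4
(a ⊃ b) ≡ (b ∨ b) = 3/4 ≡ 1/4 = 1/2
¬((a ⊃ b) ≡ (b ∨ b)) = ¬1/2 = 1/2
¬¬((a ⊃ b) ≡ (b ∨ b)) = ¬1/2 = 1/2
¬¬¬((a ⊃ b) ≡ (b ∨ b)) = ¬1/2 = 1/2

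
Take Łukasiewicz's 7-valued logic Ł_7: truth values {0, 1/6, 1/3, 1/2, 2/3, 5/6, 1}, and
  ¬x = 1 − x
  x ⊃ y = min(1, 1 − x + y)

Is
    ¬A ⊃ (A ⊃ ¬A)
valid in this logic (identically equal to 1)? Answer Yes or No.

Yes

A = 0 ↦ 1
A = 1/6 ↦ 1
A = 1/3 ↦ 1
A = 1/2 ↦ 1
A = 2/3 ↦ 1
A = 5/6 ↦ 1
A = 1 ↦ 1
Every assignment gives a value ≥ 1.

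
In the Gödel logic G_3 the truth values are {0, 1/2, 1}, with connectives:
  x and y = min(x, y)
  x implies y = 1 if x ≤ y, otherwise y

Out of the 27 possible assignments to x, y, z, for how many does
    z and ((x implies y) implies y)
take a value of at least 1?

6

value 1: 6 assignments (counts)
value 1/2: 10 assignments
value 0: 11 assignments
So 6 of the 27 assignments meet the threshold.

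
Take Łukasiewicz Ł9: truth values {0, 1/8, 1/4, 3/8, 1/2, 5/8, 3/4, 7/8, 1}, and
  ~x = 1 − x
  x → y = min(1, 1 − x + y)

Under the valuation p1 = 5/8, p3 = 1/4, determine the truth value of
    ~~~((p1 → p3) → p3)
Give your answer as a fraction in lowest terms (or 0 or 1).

3/8

p1 → p3 = 5/8 → 1/4 = 5/8
(p1 → p3) → p3 = 5/8 → 1/4 = 5/8
~((p1 → p3) → p3) = ~5/8 = 3/8
~~((p1 → p3) → p3) = ~3/8 = 5/8
~~~((p1 → p3) → p3) = ~5/8 = 3/8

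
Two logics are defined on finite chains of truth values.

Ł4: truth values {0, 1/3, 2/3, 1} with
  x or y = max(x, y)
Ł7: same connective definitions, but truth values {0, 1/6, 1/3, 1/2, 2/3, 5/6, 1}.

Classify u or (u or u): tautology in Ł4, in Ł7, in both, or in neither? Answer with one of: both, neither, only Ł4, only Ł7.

In Ł4: at u = 0 the value is 0 — not a tautology.
In Ł7: at u = 0 the value is 0 — not a tautology.

neither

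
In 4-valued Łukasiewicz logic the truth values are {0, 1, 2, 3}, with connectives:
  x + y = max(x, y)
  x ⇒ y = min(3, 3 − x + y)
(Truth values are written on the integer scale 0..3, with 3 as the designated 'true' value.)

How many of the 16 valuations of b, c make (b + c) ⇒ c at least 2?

b = 0, c = 0 ↦ 3  ≥
b = 0, c = 1 ↦ 3  ≥
b = 0, c = 2 ↦ 3  ≥
b = 0, c = 3 ↦ 3  ≥
b = 1, c = 0 ↦ 2  ≥
b = 1, c = 1 ↦ 3  ≥
b = 1, c = 2 ↦ 3  ≥
b = 1, c = 3 ↦ 3  ≥
b = 2, c = 0 ↦ 1  <
b = 2, c = 1 ↦ 2  ≥
b = 2, c = 2 ↦ 3  ≥
b = 2, c = 3 ↦ 3  ≥
b = 3, c = 0 ↦ 0  <
b = 3, c = 1 ↦ 1  <
b = 3, c = 2 ↦ 2  ≥
b = 3, c = 3 ↦ 3  ≥
So 13 of the 16 assignments meet the threshold.

13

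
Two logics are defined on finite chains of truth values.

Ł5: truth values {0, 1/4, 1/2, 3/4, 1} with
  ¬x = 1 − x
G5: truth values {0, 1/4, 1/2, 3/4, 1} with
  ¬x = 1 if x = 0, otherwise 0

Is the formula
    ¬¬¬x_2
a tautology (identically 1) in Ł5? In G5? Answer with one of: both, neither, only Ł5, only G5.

In Ł5: at x_2 = 1/4 the value is 3/4 — not a tautology.
In G5: at x_2 = 1/4 the value is 0 — not a tautology.

neither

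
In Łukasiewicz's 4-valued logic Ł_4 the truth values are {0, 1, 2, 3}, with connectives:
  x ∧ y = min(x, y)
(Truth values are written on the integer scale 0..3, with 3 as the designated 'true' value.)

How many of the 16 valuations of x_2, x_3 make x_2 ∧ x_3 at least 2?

x_2 = 0, x_3 = 0 ↦ 0  <
x_2 = 0, x_3 = 1 ↦ 0  <
x_2 = 0, x_3 = 2 ↦ 0  <
x_2 = 0, x_3 = 3 ↦ 0  <
x_2 = 1, x_3 = 0 ↦ 0  <
x_2 = 1, x_3 = 1 ↦ 1  <
x_2 = 1, x_3 = 2 ↦ 1  <
x_2 = 1, x_3 = 3 ↦ 1  <
x_2 = 2, x_3 = 0 ↦ 0  <
x_2 = 2, x_3 = 1 ↦ 1  <
x_2 = 2, x_3 = 2 ↦ 2  ≥
x_2 = 2, x_3 = 3 ↦ 2  ≥
x_2 = 3, x_3 = 0 ↦ 0  <
x_2 = 3, x_3 = 1 ↦ 1  <
x_2 = 3, x_3 = 2 ↦ 2  ≥
x_2 = 3, x_3 = 3 ↦ 3  ≥
So 4 of the 16 assignments meet the threshold.

4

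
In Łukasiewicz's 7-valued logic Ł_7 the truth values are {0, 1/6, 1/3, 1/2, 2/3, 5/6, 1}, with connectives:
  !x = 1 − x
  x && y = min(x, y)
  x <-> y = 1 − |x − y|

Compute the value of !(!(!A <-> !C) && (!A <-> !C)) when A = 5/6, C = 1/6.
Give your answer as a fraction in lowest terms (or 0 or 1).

!A = !5/6 = 1/6
!C = !1/6 = 5/6
!A <-> !C = 1/6 <-> 5/6 = 1/3
!(!A <-> !C) = !1/3 = 2/3
!A = !5/6 = 1/6
!C = !1/6 = 5/6
!A <-> !C = 1/6 <-> 5/6 = 1/3
!(!A <-> !C) && (!A <-> !C) = 2/3 && 1/3 = 1/3
!(!(!A <-> !C) && (!A <-> !C)) = !1/3 = 2/3

2/3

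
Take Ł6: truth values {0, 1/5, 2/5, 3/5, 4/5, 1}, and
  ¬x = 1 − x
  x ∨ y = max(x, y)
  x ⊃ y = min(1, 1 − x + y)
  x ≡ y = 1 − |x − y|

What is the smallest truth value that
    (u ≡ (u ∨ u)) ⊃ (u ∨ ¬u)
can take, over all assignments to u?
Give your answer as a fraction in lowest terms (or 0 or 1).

Take u = 2/5:
u ∨ u = 2/5 ∨ 2/5 = 2/5
u ≡ (u ∨ u) = 2/5 ≡ 2/5 = 1
¬u = ¬2/5 = 3/5
u ∨ ¬u = 2/5 ∨ 3/5 = 3/5
(u ≡ (u ∨ u)) ⊃ (u ∨ ¬u) = 1 ⊃ 3/5 = 3/5
No assignment yields a value below 3/5, so this is the minimum.

3/5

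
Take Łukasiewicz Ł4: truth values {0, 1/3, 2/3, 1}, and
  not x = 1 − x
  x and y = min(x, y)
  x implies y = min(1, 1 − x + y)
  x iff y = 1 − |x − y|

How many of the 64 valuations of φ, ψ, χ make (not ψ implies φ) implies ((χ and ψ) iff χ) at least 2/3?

value 1: 50 assignments (counts)
value 2/3: 9 assignments (counts)
value 1/3: 4 assignments
value 0: 1 assignment
So 59 of the 64 assignments meet the threshold.

59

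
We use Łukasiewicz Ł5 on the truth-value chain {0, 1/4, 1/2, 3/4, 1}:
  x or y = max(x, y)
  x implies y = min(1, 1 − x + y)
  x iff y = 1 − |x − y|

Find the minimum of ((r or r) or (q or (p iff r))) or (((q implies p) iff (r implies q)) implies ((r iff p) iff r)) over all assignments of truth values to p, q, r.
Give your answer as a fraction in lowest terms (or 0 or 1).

1/2

Take p = 1/2, q = 0, r = 0:
r or r = 0 or 0 = 0
p iff r = 1/2 iff 0 = 1/2
q or (p iff r) = 0 or 1/2 = 1/2
(r or r) or (q or (p iff r)) = 0 or 1/2 = 1/2
q implies p = 0 implies 1/2 = 1
r implies q = 0 implies 0 = 1
(q implies p) iff (r implies q) = 1 iff 1 = 1
r iff p = 0 iff 1/2 = 1/2
(r iff p) iff r = 1/2 iff 0 = 1/2
((q implies p) iff (r implies q)) implies ((r iff p) iff r) = 1 implies 1/2 = 1/2
((r or r) or (q or (p iff r))) or (((q implies p) iff (r implies q)) implies ((r iff p) iff r)) = 1/2 or 1/2 = 1/2
No assignment yields a value below 1/2, so this is the minimum.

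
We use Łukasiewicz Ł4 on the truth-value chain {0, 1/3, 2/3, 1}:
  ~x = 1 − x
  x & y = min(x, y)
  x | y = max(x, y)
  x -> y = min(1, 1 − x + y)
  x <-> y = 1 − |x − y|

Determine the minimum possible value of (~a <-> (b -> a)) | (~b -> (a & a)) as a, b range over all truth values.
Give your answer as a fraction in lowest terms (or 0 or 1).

2/3

Take a = 0, b = 1/3:
~a = ~0 = 1
b -> a = 1/3 -> 0 = 2/3
~a <-> (b -> a) = 1 <-> 2/3 = 2/3
~b = ~1/3 = 2/3
a & a = 0 & 0 = 0
~b -> (a & a) = 2/3 -> 0 = 1/3
(~a <-> (b -> a)) | (~b -> (a & a)) = 2/3 | 1/3 = 2/3
No assignment yields a value below 2/3, so this is the minimum.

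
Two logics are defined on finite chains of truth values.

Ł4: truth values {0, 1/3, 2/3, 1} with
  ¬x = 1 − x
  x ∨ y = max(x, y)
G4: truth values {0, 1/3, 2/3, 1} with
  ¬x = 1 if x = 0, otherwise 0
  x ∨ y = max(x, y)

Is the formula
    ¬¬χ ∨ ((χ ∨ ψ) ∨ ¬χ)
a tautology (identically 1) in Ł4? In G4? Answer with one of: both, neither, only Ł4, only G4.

only G4

In Ł4: at ψ = 0, χ = 1/3 the value is 2/3 — not a tautology.
In G4: every assignment gives 1 — tautology.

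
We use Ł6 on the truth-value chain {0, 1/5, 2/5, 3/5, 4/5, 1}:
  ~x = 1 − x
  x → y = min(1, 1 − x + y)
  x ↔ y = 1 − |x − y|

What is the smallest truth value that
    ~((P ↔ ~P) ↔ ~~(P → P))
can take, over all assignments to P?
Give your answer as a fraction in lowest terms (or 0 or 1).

1/5

Take P = 2/5:
~P = ~2/5 = 3/5
P ↔ ~P = 2/5 ↔ 3/5 = 4/5
P → P = 2/5 → 2/5 = 1
~(P → P) = ~1 = 0
~~(P → P) = ~0 = 1
(P ↔ ~P) ↔ ~~(P → P) = 4/5 ↔ 1 = 4/5
~((P ↔ ~P) ↔ ~~(P → P)) = ~4/5 = 1/5
No assignment yields a value below 1/5, so this is the minimum.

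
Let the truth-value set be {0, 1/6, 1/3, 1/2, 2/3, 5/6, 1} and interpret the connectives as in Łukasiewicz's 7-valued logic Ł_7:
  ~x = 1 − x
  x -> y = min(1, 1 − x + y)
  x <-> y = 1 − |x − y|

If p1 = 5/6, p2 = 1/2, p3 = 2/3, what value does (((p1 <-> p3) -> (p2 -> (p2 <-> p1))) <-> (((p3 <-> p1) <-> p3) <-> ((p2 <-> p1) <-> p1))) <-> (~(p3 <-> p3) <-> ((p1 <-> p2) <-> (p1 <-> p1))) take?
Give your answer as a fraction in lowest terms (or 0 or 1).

p1 <-> p3 = 5/6 <-> 2/3 = 5/6
p2 <-> p1 = 1/2 <-> 5/6 = 2/3
p2 -> (p2 <-> p1) = 1/2 -> 2/3 = 1
(p1 <-> p3) -> (p2 -> (p2 <-> p1)) = 5/6 -> 1 = 1
p3 <-> p1 = 2/3 <-> 5/6 = 5/6
(p3 <-> p1) <-> p3 = 5/6 <-> 2/3 = 5/6
p2 <-> p1 = 1/2 <-> 5/6 = 2/3
(p2 <-> p1) <-> p1 = 2/3 <-> 5/6 = 5/6
((p3 <-> p1) <-> p3) <-> ((p2 <-> p1) <-> p1) = 5/6 <-> 5/6 = 1
((p1 <-> p3) -> (p2 -> (p2 <-> p1))) <-> (((p3 <-> p1) <-> p3) <-> ((p2 <-> p1) <-> p1)) = 1 <-> 1 = 1
p3 <-> p3 = 2/3 <-> 2/3 = 1
~(p3 <-> p3) = ~1 = 0
p1 <-> p2 = 5/6 <-> 1/2 = 2/3
p1 <-> p1 = 5/6 <-> 5/6 = 1
(p1 <-> p2) <-> (p1 <-> p1) = 2/3 <-> 1 = 2/3
~(p3 <-> p3) <-> ((p1 <-> p2) <-> (p1 <-> p1)) = 0 <-> 2/3 = 1/3
(((p1 <-> p3) -> (p2 -> (p2 <-> p1))) <-> (((p3 <-> p1) <-> p3) <-> ((p2 <-> p1) <-> p1))) <-> (~(p3 <-> p3) <-> ((p1 <-> p2) <-> (p1 <-> p1))) = 1 <-> 1/3 = 1/3

1/3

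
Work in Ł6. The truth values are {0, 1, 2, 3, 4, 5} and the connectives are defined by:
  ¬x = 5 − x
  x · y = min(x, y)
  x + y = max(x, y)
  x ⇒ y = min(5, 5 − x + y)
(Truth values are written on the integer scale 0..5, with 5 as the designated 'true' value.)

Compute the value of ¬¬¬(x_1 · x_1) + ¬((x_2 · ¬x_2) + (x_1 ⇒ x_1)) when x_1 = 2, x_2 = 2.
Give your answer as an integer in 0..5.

3

x_1 · x_1 = 2 · 2 = 2
¬(x_1 · x_1) = ¬2 = 3
¬¬(x_1 · x_1) = ¬3 = 2
¬¬¬(x_1 · x_1) = ¬2 = 3
¬x_2 = ¬2 = 3
x_2 · ¬x_2 = 2 · 3 = 2
x_1 ⇒ x_1 = 2 ⇒ 2 = 5
(x_2 · ¬x_2) + (x_1 ⇒ x_1) = 2 + 5 = 5
¬((x_2 · ¬x_2) + (x_1 ⇒ x_1)) = ¬5 = 0
¬¬¬(x_1 · x_1) + ¬((x_2 · ¬x_2) + (x_1 ⇒ x_1)) = 3 + 0 = 3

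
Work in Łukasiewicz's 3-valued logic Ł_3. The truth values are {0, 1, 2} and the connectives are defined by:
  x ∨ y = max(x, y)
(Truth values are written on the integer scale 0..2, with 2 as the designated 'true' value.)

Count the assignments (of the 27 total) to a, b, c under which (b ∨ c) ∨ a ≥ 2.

value 2: 19 assignments (counts)
value 1: 7 assignments
value 0: 1 assignment
So 19 of the 27 assignments meet the threshold.

19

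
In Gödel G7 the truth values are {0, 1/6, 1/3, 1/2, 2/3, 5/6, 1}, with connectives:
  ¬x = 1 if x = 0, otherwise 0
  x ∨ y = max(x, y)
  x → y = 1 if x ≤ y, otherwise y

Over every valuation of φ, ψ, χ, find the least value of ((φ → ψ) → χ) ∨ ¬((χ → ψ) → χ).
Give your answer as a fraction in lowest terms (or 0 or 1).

1/6

Take φ = 0, ψ = 0, χ = 1/6:
φ → ψ = 0 → 0 = 1
(φ → ψ) → χ = 1 → 1/6 = 1/6
χ → ψ = 1/6 → 0 = 0
(χ → ψ) → χ = 0 → 1/6 = 1
¬((χ → ψ) → χ) = ¬1 = 0
((φ → ψ) → χ) ∨ ¬((χ → ψ) → χ) = 1/6 ∨ 0 = 1/6
No assignment yields a value below 1/6, so this is the minimum.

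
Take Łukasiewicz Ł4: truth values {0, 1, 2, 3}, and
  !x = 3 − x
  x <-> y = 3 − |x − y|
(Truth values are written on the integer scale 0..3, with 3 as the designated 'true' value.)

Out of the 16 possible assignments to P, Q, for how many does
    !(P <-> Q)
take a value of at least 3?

P = 0, Q = 0 ↦ 0  <
P = 0, Q = 1 ↦ 1  <
P = 0, Q = 2 ↦ 2  <
P = 0, Q = 3 ↦ 3  ≥
P = 1, Q = 0 ↦ 1  <
P = 1, Q = 1 ↦ 0  <
P = 1, Q = 2 ↦ 1  <
P = 1, Q = 3 ↦ 2  <
P = 2, Q = 0 ↦ 2  <
P = 2, Q = 1 ↦ 1  <
P = 2, Q = 2 ↦ 0  <
P = 2, Q = 3 ↦ 1  <
P = 3, Q = 0 ↦ 3  ≥
P = 3, Q = 1 ↦ 2  <
P = 3, Q = 2 ↦ 1  <
P = 3, Q = 3 ↦ 0  <
So 2 of the 16 assignments meet the threshold.

2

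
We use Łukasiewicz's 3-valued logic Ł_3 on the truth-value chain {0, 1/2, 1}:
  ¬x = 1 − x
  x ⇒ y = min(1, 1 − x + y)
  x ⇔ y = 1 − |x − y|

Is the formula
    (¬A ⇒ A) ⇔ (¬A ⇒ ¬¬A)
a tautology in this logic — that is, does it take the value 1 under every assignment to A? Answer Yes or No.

A = 0 ↦ 1
A = 1/2 ↦ 1
A = 1 ↦ 1
Every assignment gives a value ≥ 1.

Yes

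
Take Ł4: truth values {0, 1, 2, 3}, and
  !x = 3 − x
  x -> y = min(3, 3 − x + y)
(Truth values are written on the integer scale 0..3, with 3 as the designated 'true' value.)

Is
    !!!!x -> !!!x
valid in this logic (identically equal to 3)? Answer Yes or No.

Counterexample: take x = 2.
!x = !2 = 1
!!x = !1 = 2
!!!x = !2 = 1
!!!!x = !1 = 2
!x = !2 = 1
!!x = !1 = 2
!!!x = !2 = 1
!!!!x -> !!!x = 2 -> 1 = 2
This gives 2 ≠ 3.

No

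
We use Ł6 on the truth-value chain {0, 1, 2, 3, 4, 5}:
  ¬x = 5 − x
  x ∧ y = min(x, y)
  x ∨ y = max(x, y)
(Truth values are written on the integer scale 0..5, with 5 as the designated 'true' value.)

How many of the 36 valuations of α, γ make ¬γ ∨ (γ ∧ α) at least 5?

value 5: 7 assignments (counts)
value 4: 9 assignments
value 3: 11 assignments
value 2: 5 assignments
value 1: 3 assignments
value 0: 1 assignment
So 7 of the 36 assignments meet the threshold.

7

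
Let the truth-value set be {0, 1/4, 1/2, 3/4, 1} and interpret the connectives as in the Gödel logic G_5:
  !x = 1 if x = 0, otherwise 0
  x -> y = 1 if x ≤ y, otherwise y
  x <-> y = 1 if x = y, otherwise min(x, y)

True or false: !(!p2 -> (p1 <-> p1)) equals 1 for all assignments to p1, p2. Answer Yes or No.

Counterexample: take p1 = 0, p2 = 0.
!p2 = !0 = 1
p1 <-> p1 = 0 <-> 0 = 1
!p2 -> (p1 <-> p1) = 1 -> 1 = 1
!(!p2 -> (p1 <-> p1)) = !1 = 0
This gives 0 ≠ 1.

No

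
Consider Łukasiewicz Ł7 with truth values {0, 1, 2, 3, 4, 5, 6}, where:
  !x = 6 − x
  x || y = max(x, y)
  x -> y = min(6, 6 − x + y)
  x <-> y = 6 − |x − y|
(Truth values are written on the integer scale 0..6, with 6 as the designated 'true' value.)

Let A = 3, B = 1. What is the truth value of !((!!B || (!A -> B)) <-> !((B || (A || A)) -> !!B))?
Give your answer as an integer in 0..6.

2

!B = !1 = 5
!!B = !5 = 1
!A = !3 = 3
!A -> B = 3 -> 1 = 4
!!B || (!A -> B) = 1 || 4 = 4
A || A = 3 || 3 = 3
B || (A || A) = 1 || 3 = 3
!B = !1 = 5
!!B = !5 = 1
(B || (A || A)) -> !!B = 3 -> 1 = 4
!((B || (A || A)) -> !!B) = !4 = 2
(!!B || (!A -> B)) <-> !((B || (A || A)) -> !!B) = 4 <-> 2 = 4
!((!!B || (!A -> B)) <-> !((B || (A || A)) -> !!B)) = !4 = 2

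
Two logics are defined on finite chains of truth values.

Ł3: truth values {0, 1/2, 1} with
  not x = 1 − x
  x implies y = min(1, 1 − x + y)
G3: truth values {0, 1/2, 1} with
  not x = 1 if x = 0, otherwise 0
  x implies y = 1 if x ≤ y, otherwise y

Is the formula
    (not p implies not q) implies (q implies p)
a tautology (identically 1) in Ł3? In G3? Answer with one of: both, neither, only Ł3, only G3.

only Ł3

In Ł3: every assignment gives 1 — tautology.
In G3: at p = 1/2, q = 1 the value is 1/2 — not a tautology.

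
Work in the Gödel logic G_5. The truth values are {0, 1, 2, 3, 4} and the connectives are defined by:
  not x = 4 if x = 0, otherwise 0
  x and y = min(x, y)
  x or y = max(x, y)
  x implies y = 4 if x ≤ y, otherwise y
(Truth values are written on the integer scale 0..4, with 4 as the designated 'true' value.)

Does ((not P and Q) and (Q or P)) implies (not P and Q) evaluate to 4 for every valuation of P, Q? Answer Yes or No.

Yes

At P = 1, Q = 1, for instance:
not P = not 1 = 0
not P and Q = 0 and 1 = 0
Q or P = 1 or 1 = 1
(not P and Q) and (Q or P) = 0 and 1 = 0
((not P and Q) and (Q or P)) implies (not P and Q) = 0 implies 0 = 4
and checking the remaining 24 assignments likewise gives ≥ 4 in every case.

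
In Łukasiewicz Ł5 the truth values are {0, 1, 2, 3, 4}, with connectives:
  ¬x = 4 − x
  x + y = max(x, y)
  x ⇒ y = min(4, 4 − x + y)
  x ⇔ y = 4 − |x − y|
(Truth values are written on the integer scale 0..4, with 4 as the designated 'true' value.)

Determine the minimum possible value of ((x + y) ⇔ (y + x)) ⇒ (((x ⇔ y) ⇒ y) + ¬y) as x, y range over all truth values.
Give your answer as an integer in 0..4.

2

Take x = 2, y = 2:
x + y = 2 + 2 = 2
y + x = 2 + 2 = 2
(x + y) ⇔ (y + x) = 2 ⇔ 2 = 4
x ⇔ y = 2 ⇔ 2 = 4
(x ⇔ y) ⇒ y = 4 ⇒ 2 = 2
¬y = ¬2 = 2
((x ⇔ y) ⇒ y) + ¬y = 2 + 2 = 2
((x + y) ⇔ (y + x)) ⇒ (((x ⇔ y) ⇒ y) + ¬y) = 4 ⇒ 2 = 2
No assignment yields a value below 2, so this is the minimum.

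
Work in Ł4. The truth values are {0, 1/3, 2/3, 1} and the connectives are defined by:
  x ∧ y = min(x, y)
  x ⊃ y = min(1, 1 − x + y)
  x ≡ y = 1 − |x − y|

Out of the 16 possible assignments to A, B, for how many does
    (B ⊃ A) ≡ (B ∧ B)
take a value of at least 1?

A = 0, B = 0 ↦ 0  <
A = 0, B = 1/3 ↦ 2/3  <
A = 0, B = 2/3 ↦ 2/3  <
A = 0, B = 1 ↦ 0  <
A = 1/3, B = 0 ↦ 0  <
A = 1/3, B = 1/3 ↦ 1/3  <
A = 1/3, B = 2/3 ↦ 1  ≥
A = 1/3, B = 1 ↦ 1/3  <
A = 2/3, B = 0 ↦ 0  <
A = 2/3, B = 1/3 ↦ 1/3  <
A = 2/3, B = 2/3 ↦ 2/3  <
A = 2/3, B = 1 ↦ 2/3  <
A = 1, B = 0 ↦ 0  <
A = 1, B = 1/3 ↦ 1/3  <
A = 1, B = 2/3 ↦ 2/3  <
A = 1, B = 1 ↦ 1  ≥
So 2 of the 16 assignments meet the threshold.

2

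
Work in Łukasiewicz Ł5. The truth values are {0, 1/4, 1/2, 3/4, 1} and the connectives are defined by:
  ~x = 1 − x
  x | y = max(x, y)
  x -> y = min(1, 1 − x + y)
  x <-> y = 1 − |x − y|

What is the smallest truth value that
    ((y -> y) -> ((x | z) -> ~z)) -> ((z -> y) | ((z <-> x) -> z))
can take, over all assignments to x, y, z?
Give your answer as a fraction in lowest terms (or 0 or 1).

Take x = 1/2, y = 0, z = 1/2:
y -> y = 0 -> 0 = 1
x | z = 1/2 | 1/2 = 1/2
~z = ~1/2 = 1/2
(x | z) -> ~z = 1/2 -> 1/2 = 1
(y -> y) -> ((x | z) -> ~z) = 1 -> 1 = 1
z -> y = 1/2 -> 0 = 1/2
z <-> x = 1/2 <-> 1/2 = 1
(z <-> x) -> z = 1 -> 1/2 = 1/2
(z -> y) | ((z <-> x) -> z) = 1/2 | 1/2 = 1/2
((y -> y) -> ((x | z) -> ~z)) -> ((z -> y) | ((z <-> x) -> z)) = 1 -> 1/2 = 1/2
No assignment yields a value below 1/2, so this is the minimum.

1/2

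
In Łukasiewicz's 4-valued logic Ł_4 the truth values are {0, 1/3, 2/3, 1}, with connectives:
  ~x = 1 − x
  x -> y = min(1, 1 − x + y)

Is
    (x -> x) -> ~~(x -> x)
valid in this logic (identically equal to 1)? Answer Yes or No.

Yes

x = 0 ↦ 1
x = 1/3 ↦ 1
x = 2/3 ↦ 1
x = 1 ↦ 1
Every assignment gives a value ≥ 1.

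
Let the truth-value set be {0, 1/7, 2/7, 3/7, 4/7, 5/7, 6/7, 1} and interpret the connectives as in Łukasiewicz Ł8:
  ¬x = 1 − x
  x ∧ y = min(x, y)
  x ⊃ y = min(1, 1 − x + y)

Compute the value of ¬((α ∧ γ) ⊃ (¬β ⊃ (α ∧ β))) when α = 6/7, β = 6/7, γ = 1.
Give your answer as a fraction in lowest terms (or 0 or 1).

0

α ∧ γ = 6/7 ∧ 1 = 6/7
¬β = ¬6/7 = 1/7
α ∧ β = 6/7 ∧ 6/7 = 6/7
¬β ⊃ (α ∧ β) = 1/7 ⊃ 6/7 = 1
(α ∧ γ) ⊃ (¬β ⊃ (α ∧ β)) = 6/7 ⊃ 1 = 1
¬((α ∧ γ) ⊃ (¬β ⊃ (α ∧ β))) = ¬1 = 0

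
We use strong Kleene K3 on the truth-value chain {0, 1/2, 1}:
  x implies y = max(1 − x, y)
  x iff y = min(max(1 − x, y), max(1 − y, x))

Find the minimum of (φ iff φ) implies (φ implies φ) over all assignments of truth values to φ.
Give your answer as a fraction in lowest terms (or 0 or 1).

Take φ = 1/2:
φ iff φ = 1/2 iff 1/2 = 1/2
φ implies φ = 1/2 implies 1/2 = 1/2
(φ iff φ) implies (φ implies φ) = 1/2 implies 1/2 = 1/2
No assignment yields a value below 1/2, so this is the minimum.

1/2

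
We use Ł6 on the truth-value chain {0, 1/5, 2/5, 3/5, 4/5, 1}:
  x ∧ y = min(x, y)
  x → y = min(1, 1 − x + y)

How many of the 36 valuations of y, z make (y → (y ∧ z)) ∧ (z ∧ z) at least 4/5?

12

value 1: 6 assignments (counts)
value 4/5: 6 assignments (counts)
value 3/5: 6 assignments
value 2/5: 6 assignments
value 1/5: 6 assignments
value 0: 6 assignments
So 12 of the 36 assignments meet the threshold.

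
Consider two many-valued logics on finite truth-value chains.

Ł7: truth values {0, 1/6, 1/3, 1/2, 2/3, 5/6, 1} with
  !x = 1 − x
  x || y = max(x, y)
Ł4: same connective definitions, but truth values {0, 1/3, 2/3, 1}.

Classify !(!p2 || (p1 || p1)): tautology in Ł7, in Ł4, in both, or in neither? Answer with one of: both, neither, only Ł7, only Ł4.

In Ł7: at p1 = 0, p2 = 0 the value is 0 — not a tautology.
In Ł4: at p1 = 0, p2 = 0 the value is 0 — not a tautology.

neither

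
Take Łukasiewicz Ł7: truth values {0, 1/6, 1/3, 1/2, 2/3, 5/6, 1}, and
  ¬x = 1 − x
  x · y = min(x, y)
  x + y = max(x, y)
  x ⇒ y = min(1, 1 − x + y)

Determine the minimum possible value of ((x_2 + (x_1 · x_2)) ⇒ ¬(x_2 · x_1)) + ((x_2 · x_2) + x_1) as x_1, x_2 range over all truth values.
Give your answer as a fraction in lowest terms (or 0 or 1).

Take x_1 = 2/3, x_2 = 2/3:
x_1 · x_2 = 2/3 · 2/3 = 2/3
x_2 + (x_1 · x_2) = 2/3 + 2/3 = 2/3
x_2 · x_1 = 2/3 · 2/3 = 2/3
¬(x_2 · x_1) = ¬2/3 = 1/3
(x_2 + (x_1 · x_2)) ⇒ ¬(x_2 · x_1) = 2/3 ⇒ 1/3 = 2/3
x_2 · x_2 = 2/3 · 2/3 = 2/3
(x_2 · x_2) + x_1 = 2/3 + 2/3 = 2/3
((x_2 + (x_1 · x_2)) ⇒ ¬(x_2 · x_1)) + ((x_2 · x_2) + x_1) = 2/3 + 2/3 = 2/3
No assignment yields a value below 2/3, so this is the minimum.

2/3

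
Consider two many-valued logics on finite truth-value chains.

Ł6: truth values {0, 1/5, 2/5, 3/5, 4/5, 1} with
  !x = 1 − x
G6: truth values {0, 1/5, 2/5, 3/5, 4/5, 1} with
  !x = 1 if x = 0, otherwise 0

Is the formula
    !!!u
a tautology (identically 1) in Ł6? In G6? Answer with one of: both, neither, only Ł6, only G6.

In Ł6: at u = 1/5 the value is 4/5 — not a tautology.
In G6: at u = 1/5 the value is 0 — not a tautology.

neither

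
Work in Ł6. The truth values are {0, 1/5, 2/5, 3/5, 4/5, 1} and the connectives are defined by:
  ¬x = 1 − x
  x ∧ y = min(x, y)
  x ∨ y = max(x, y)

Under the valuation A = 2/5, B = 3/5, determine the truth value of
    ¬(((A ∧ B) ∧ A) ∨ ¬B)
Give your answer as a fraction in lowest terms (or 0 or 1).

A ∧ B = 2/5 ∧ 3/5 = 2/5
(A ∧ B) ∧ A = 2/5 ∧ 2/5 = 2/5
¬B = ¬3/5 = 2/5
((A ∧ B) ∧ A) ∨ ¬B = 2/5 ∨ 2/5 = 2/5
¬(((A ∧ B) ∧ A) ∨ ¬B) = ¬2/5 = 3/5

3/5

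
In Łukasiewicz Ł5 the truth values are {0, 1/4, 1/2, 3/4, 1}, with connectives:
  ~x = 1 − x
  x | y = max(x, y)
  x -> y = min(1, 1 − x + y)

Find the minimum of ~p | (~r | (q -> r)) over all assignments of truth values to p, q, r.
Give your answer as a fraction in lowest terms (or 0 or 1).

1/2

Take p = 1/2, q = 1, r = 1/2:
~p = ~1/2 = 1/2
~r = ~1/2 = 1/2
q -> r = 1 -> 1/2 = 1/2
~r | (q -> r) = 1/2 | 1/2 = 1/2
~p | (~r | (q -> r)) = 1/2 | 1/2 = 1/2
No assignment yields a value below 1/2, so this is the minimum.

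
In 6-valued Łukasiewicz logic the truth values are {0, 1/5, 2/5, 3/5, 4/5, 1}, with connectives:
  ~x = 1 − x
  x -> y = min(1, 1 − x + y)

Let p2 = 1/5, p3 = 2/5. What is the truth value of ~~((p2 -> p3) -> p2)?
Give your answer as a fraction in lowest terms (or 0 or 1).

p2 -> p3 = 1/5 -> 2/5 = 1
(p2 -> p3) -> p2 = 1 -> 1/5 = 1/5
~((p2 -> p3) -> p2) = ~1/5 = 4/5
~~((p2 -> p3) -> p2) = ~4/5 = 1/5

1/5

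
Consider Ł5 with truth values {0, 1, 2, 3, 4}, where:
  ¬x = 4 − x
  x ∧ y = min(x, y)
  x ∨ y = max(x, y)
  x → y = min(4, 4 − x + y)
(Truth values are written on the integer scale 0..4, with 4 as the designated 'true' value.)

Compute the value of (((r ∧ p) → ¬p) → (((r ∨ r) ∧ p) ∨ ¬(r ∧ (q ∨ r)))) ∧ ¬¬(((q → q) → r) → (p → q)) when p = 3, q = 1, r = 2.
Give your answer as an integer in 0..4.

r ∧ p = 2 ∧ 3 = 2
¬p = ¬3 = 1
(r ∧ p) → ¬p = 2 → 1 = 3
r ∨ r = 2 ∨ 2 = 2
(r ∨ r) ∧ p = 2 ∧ 3 = 2
q ∨ r = 1 ∨ 2 = 2
r ∧ (q ∨ r) = 2 ∧ 2 = 2
¬(r ∧ (q ∨ r)) = ¬2 = 2
((r ∨ r) ∧ p) ∨ ¬(r ∧ (q ∨ r)) = 2 ∨ 2 = 2
((r ∧ p) → ¬p) → (((r ∨ r) ∧ p) ∨ ¬(r ∧ (q ∨ r))) = 3 → 2 = 3
q → q = 1 → 1 = 4
(q → q) → r = 4 → 2 = 2
p → q = 3 → 1 = 2
((q → q) → r) → (p → q) = 2 → 2 = 4
¬(((q → q) → r) → (p → q)) = ¬4 = 0
¬¬(((q → q) → r) → (p → q)) = ¬0 = 4
(((r ∧ p) → ¬p) → (((r ∨ r) ∧ p) ∨ ¬(r ∧ (q ∨ r)))) ∧ ¬¬(((q → q) → r) → (p → q)) = 3 ∧ 4 = 3

3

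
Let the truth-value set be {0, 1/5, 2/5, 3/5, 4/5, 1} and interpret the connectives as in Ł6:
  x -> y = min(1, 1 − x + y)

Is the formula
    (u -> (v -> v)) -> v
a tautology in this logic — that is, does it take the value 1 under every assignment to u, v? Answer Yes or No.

Counterexample: take u = 0, v = 0.
v -> v = 0 -> 0 = 1
u -> (v -> v) = 0 -> 1 = 1
(u -> (v -> v)) -> v = 1 -> 0 = 0
This gives 0 ≠ 1.

No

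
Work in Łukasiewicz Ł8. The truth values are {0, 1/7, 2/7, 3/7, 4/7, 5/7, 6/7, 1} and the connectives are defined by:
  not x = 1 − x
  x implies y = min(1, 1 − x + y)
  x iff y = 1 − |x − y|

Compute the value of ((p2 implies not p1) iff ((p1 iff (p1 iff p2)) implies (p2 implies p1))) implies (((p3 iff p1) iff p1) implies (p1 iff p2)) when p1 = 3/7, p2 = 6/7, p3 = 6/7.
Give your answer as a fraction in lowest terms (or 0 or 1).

5/7

not p1 = not 3/7 = 4/7
p2 implies not p1 = 6/7 implies 4/7 = 5/7
p1 iff p2 = 3/7 iff 6/7 = 4/7
p1 iff (p1 iff p2) = 3/7 iff 4/7 = 6/7
p2 implies p1 = 6/7 implies 3/7 = 4/7
(p1 iff (p1 iff p2)) implies (p2 implies p1) = 6/7 implies 4/7 = 5/7
(p2 implies not p1) iff ((p1 iff (p1 iff p2)) implies (p2 implies p1)) = 5/7 iff 5/7 = 1
p3 iff p1 = 6/7 iff 3/7 = 4/7
(p3 iff p1) iff p1 = 4/7 iff 3/7 = 6/7
p1 iff p2 = 3/7 iff 6/7 = 4/7
((p3 iff p1) iff p1) implies (p1 iff p2) = 6/7 implies 4/7 = 5/7
((p2 implies not p1) iff ((p1 iff (p1 iff p2)) implies (p2 implies p1))) implies (((p3 iff p1) iff p1) implies (p1 iff p2)) = 1 implies 5/7 = 5/7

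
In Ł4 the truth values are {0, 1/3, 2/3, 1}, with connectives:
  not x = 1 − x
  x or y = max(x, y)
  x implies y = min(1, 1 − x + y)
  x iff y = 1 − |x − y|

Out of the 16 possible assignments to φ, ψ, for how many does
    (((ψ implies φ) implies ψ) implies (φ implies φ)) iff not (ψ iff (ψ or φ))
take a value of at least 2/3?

3

φ = 0, ψ = 0 ↦ 0  <
φ = 0, ψ = 1/3 ↦ 0  <
φ = 0, ψ = 2/3 ↦ 0  <
φ = 0, ψ = 1 ↦ 0  <
φ = 1/3, ψ = 0 ↦ 1/3  <
φ = 1/3, ψ = 1/3 ↦ 0  <
φ = 1/3, ψ = 2/3 ↦ 0  <
φ = 1/3, ψ = 1 ↦ 0  <
φ = 2/3, ψ = 0 ↦ 2/3  ≥
φ = 2/3, ψ = 1/3 ↦ 1/3  <
φ = 2/3, ψ = 2/3 ↦ 0  <
φ = 2/3, ψ = 1 ↦ 0  <
φ = 1, ψ = 0 ↦ 1  ≥
φ = 1, ψ = 1/3 ↦ 2/3  ≥
φ = 1, ψ = 2/3 ↦ 1/3  <
φ = 1, ψ = 1 ↦ 0  <
So 3 of the 16 assignments meet the threshold.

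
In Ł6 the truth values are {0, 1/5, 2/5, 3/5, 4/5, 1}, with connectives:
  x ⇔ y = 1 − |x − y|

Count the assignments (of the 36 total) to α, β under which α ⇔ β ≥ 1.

6

value 1: 6 assignments (counts)
value 4/5: 10 assignments
value 3/5: 8 assignments
value 2/5: 6 assignments
value 1/5: 4 assignments
value 0: 2 assignments
So 6 of the 36 assignments meet the threshold.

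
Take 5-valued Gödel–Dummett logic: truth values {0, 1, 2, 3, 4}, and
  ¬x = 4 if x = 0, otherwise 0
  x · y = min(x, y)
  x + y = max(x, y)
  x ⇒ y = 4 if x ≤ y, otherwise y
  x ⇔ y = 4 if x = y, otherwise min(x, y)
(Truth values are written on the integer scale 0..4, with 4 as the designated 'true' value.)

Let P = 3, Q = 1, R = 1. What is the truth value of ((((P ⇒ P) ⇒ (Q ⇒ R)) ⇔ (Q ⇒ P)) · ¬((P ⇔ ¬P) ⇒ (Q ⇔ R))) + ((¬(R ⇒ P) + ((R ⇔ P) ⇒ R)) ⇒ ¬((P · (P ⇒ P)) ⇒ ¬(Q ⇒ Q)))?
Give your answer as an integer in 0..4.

P ⇒ P = 3 ⇒ 3 = 4
Q ⇒ R = 1 ⇒ 1 = 4
(P ⇒ P) ⇒ (Q ⇒ R) = 4 ⇒ 4 = 4
Q ⇒ P = 1 ⇒ 3 = 4
((P ⇒ P) ⇒ (Q ⇒ R)) ⇔ (Q ⇒ P) = 4 ⇔ 4 = 4
¬P = ¬3 = 0
P ⇔ ¬P = 3 ⇔ 0 = 0
Q ⇔ R = 1 ⇔ 1 = 4
(P ⇔ ¬P) ⇒ (Q ⇔ R) = 0 ⇒ 4 = 4
¬((P ⇔ ¬P) ⇒ (Q ⇔ R)) = ¬4 = 0
(((P ⇒ P) ⇒ (Q ⇒ R)) ⇔ (Q ⇒ P)) · ¬((P ⇔ ¬P) ⇒ (Q ⇔ R)) = 4 · 0 = 0
R ⇒ P = 1 ⇒ 3 = 4
¬(R ⇒ P) = ¬4 = 0
R ⇔ P = 1 ⇔ 3 = 1
(R ⇔ P) ⇒ R = 1 ⇒ 1 = 4
¬(R ⇒ P) + ((R ⇔ P) ⇒ R) = 0 + 4 = 4
P ⇒ P = 3 ⇒ 3 = 4
P · (P ⇒ P) = 3 · 4 = 3
Q ⇒ Q = 1 ⇒ 1 = 4
¬(Q ⇒ Q) = ¬4 = 0
(P · (P ⇒ P)) ⇒ ¬(Q ⇒ Q) = 3 ⇒ 0 = 0
¬((P · (P ⇒ P)) ⇒ ¬(Q ⇒ Q)) = ¬0 = 4
(¬(R ⇒ P) + ((R ⇔ P) ⇒ R)) ⇒ ¬((P · (P ⇒ P)) ⇒ ¬(Q ⇒ Q)) = 4 ⇒ 4 = 4
((((P ⇒ P) ⇒ (Q ⇒ R)) ⇔ (Q ⇒ P)) · ¬((P ⇔ ¬P) ⇒ (Q ⇔ R))) + ((¬(R ⇒ P) + ((R ⇔ P) ⇒ R)) ⇒ ¬((P · (P ⇒ P)) ⇒ ¬(Q ⇒ Q))) = 0 + 4 = 4

4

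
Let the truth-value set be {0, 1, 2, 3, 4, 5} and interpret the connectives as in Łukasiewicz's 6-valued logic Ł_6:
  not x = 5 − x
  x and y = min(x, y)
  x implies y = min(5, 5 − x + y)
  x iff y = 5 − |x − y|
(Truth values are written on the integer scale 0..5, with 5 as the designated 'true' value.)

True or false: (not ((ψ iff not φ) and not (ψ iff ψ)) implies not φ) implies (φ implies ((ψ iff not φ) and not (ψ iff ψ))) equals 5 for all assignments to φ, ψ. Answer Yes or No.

At φ = 4, ψ = 1, for instance:
not φ = not 4 = 1
ψ iff not φ = 1 iff 1 = 5
ψ iff ψ = 1 iff 1 = 5
not (ψ iff ψ) = not 5 = 0
(ψ iff not φ) and not (ψ iff ψ) = 5 and 0 = 0
not ((ψ iff not φ) and not (ψ iff ψ)) = not 0 = 5
not φ = not 4 = 1
not ((ψ iff not φ) and not (ψ iff ψ)) implies not φ = 5 implies 1 = 1
φ implies ((ψ iff not φ) and not (ψ iff ψ)) = 4 implies 0 = 1
(not ((ψ iff not φ) and not (ψ iff ψ)) implies not φ) implies (φ implies ((ψ iff not φ) and not (ψ iff ψ))) = 1 implies 1 = 5
and checking the remaining 35 assignments likewise gives ≥ 5 in every case.

Yes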